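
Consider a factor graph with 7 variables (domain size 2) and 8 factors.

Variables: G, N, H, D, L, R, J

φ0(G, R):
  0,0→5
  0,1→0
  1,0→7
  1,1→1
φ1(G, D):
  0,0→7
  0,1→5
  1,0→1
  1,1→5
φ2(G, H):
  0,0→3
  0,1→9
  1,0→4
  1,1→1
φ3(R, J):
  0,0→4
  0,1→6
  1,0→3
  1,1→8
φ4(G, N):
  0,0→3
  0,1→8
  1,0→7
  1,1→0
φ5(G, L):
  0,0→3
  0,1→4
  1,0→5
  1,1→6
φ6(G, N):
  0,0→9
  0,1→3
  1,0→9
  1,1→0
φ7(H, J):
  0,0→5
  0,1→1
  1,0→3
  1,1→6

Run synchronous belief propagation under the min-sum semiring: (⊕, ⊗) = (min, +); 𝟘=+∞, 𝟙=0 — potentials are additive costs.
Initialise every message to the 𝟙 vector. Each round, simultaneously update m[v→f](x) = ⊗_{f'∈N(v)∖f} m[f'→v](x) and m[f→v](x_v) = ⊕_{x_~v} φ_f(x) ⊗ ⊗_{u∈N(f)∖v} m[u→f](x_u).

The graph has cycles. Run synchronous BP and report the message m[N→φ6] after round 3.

init: all messages = 𝟙 over 2 values
r1 m[φ0→G] = [0, 1]
r1 m[φ0→R] = [5, 0]
r1 m[φ1→G] = [5, 1]
r1 m[φ1→D] = [1, 5]
r1 m[φ2→G] = [3, 1]
r1 m[φ2→H] = [3, 1]
r1 m[φ3→R] = [4, 3]
r1 m[φ3→J] = [3, 6]
r1 m[φ4→G] = [3, 0]
r1 m[φ4→N] = [3, 0]
r1 m[φ5→G] = [3, 5]
r1 m[φ5→L] = [3, 4]
r1 m[φ6→G] = [3, 0]
r1 m[φ6→N] = [9, 0]
r1 m[φ7→H] = [1, 3]
r1 m[φ7→J] = [3, 1]
r1 m[G→φ0] = [0, 0]
r1 m[G→φ1] = [0, 0]
r1 m[G→φ2] = [0, 0]
r1 m[G→φ4] = [0, 0]
r1 m[G→φ5] = [0, 0]
r1 m[G→φ6] = [0, 0]
r1 m[N→φ4] = [0, 0]
r1 m[N→φ6] = [0, 0]
r1 m[H→φ2] = [0, 0]
r1 m[H→φ7] = [0, 0]
r1 m[D→φ1] = [0, 0]
r1 m[L→φ5] = [0, 0]
r1 m[R→φ0] = [0, 0]
r1 m[R→φ3] = [0, 0]
r1 m[J→φ3] = [0, 0]
r1 m[J→φ7] = [0, 0]
r2 m[φ0→G] = [0, 1]
r2 m[φ0→R] = [5, 0]
r2 m[φ1→G] = [5, 1]
r2 m[φ1→D] = [1, 5]
r2 m[φ2→G] = [3, 1]
r2 m[φ2→H] = [3, 1]
r2 m[φ3→R] = [4, 3]
r2 m[φ3→J] = [3, 6]
r2 m[φ4→G] = [3, 0]
r2 m[φ4→N] = [3, 0]
r2 m[φ5→G] = [3, 5]
r2 m[φ5→L] = [3, 4]
r2 m[φ6→G] = [3, 0]
r2 m[φ6→N] = [9, 0]
r2 m[φ7→H] = [1, 3]
r2 m[φ7→J] = [3, 1]
r2 m[G→φ0] = [17, 7]
r2 m[G→φ1] = [12, 7]
r2 m[G→φ2] = [14, 7]
r2 m[G→φ4] = [14, 8]
r2 m[G→φ5] = [14, 3]
r2 m[G→φ6] = [14, 8]
r2 m[N→φ4] = [9, 0]
r2 m[N→φ6] = [3, 0]
r2 m[H→φ2] = [1, 3]
r2 m[H→φ7] = [3, 1]
r2 m[D→φ1] = [0, 0]
r2 m[L→φ5] = [0, 0]
r2 m[R→φ0] = [4, 3]
r2 m[R→φ3] = [5, 0]
r2 m[J→φ3] = [3, 1]
r2 m[J→φ7] = [3, 6]
r3 m[φ0→G] = [3, 4]
r3 m[φ0→R] = [14, 8]
r3 m[φ1→G] = [5, 1]
r3 m[φ1→D] = [8, 12]
r3 m[φ2→G] = [4, 4]
r3 m[φ2→H] = [11, 8]
r3 m[φ3→R] = [7, 6]
r3 m[φ3→J] = [3, 8]
r3 m[φ4→G] = [8, 0]
r3 m[φ4→N] = [15, 8]
r3 m[φ5→G] = [3, 5]
r3 m[φ5→L] = [8, 9]
r3 m[φ6→G] = [3, 0]
r3 m[φ6→N] = [17, 8]
r3 m[φ7→H] = [7, 6]
r3 m[φ7→J] = [4, 4]
r3 m[G→φ0] = [17, 7]
r3 m[G→φ1] = [12, 7]
r3 m[G→φ2] = [14, 7]
r3 m[G→φ4] = [14, 8]
r3 m[G→φ5] = [14, 3]
r3 m[G→φ6] = [14, 8]
r3 m[N→φ4] = [9, 0]
r3 m[N→φ6] = [3, 0]
r3 m[H→φ2] = [1, 3]
r3 m[H→φ7] = [3, 1]
r3 m[D→φ1] = [0, 0]
r3 m[L→φ5] = [0, 0]
r3 m[R→φ0] = [4, 3]
r3 m[R→φ3] = [5, 0]
r3 m[J→φ3] = [3, 1]
r3 m[J→φ7] = [3, 6]

message @ round 3 = [3, 0]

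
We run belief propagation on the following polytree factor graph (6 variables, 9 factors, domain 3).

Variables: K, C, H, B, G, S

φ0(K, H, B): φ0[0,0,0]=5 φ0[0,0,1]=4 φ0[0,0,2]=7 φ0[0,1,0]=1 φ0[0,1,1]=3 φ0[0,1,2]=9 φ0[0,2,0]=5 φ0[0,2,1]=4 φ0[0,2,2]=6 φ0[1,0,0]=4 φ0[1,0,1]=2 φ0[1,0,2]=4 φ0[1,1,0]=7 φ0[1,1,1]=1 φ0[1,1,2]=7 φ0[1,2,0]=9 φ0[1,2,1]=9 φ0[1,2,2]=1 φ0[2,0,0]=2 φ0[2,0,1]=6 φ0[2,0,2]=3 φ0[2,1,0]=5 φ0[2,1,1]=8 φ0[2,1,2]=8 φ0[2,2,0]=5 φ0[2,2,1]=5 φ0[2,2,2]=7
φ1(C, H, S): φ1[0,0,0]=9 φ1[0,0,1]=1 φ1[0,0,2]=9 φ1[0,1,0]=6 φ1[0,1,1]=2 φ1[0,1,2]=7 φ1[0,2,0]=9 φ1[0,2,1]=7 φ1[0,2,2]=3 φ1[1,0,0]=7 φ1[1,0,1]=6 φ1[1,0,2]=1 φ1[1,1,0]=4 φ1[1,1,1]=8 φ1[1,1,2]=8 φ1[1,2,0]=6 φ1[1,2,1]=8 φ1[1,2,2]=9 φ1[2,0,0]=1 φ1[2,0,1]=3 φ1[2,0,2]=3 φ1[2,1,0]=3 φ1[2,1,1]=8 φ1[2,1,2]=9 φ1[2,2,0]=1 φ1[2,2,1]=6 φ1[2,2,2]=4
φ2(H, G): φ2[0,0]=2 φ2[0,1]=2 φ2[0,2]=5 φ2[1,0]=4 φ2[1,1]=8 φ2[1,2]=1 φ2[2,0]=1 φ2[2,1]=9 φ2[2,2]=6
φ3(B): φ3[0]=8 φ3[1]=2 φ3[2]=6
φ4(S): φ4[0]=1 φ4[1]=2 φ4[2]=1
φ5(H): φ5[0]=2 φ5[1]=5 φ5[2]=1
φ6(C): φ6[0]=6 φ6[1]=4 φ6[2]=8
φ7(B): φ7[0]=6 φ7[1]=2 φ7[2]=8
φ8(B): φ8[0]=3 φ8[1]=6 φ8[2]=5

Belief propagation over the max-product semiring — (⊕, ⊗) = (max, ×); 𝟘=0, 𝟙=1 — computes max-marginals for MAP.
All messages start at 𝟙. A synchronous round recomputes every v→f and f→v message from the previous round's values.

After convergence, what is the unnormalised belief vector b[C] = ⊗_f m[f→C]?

b[C] = [3628800, 5529600, 11059200]

init: all messages = 𝟙 over 3 values
r1 m[φ0→K] = [9, 9, 8]
r1 m[φ0→H] = [7, 9, 9]
r1 m[φ0→B] = [9, 9, 9]
r1 m[φ1→C] = [9, 9, 9]
r1 m[φ1→H] = [9, 9, 9]
r1 m[φ1→S] = [9, 8, 9]
r1 m[φ2→H] = [5, 8, 9]
r1 m[φ2→G] = [4, 9, 6]
r1 m[φ3→B] = [8, 2, 6]
r1 m[φ4→S] = [1, 2, 1]
r1 m[φ5→H] = [2, 5, 1]
r1 m[φ6→C] = [6, 4, 8]
r1 m[φ7→B] = [6, 2, 8]
r1 m[φ8→B] = [3, 6, 5]
r1 m[K→φ0] = [1, 1, 1]
r1 m[C→φ1] = [1, 1, 1]
r1 m[C→φ6] = [1, 1, 1]
r1 m[H→φ0] = [1, 1, 1]
r1 m[H→φ1] = [1, 1, 1]
r1 m[H→φ2] = [1, 1, 1]
r1 m[H→φ5] = [1, 1, 1]
r1 m[B→φ0] = [1, 1, 1]
r1 m[B→φ3] = [1, 1, 1]
r1 m[B→φ7] = [1, 1, 1]
r1 m[B→φ8] = [1, 1, 1]
r1 m[G→φ2] = [1, 1, 1]
r1 m[S→φ1] = [1, 1, 1]
r1 m[S→φ4] = [1, 1, 1]
r2 m[φ0→K] = [9, 9, 8]
r2 m[φ0→H] = [7, 9, 9]
r2 m[φ0→B] = [9, 9, 9]
r2 m[φ1→C] = [9, 9, 9]
r2 m[φ1→H] = [9, 9, 9]
r2 m[φ1→S] = [9, 8, 9]
r2 m[φ2→H] = [5, 8, 9]
r2 m[φ2→G] = [4, 9, 6]
r2 m[φ3→B] = [8, 2, 6]
r2 m[φ4→S] = [1, 2, 1]
r2 m[φ5→H] = [2, 5, 1]
r2 m[φ6→C] = [6, 4, 8]
r2 m[φ7→B] = [6, 2, 8]
r2 m[φ8→B] = [3, 6, 5]
r2 m[K→φ0] = [1, 1, 1]
r2 m[C→φ1] = [6, 4, 8]
r2 m[C→φ6] = [9, 9, 9]
r2 m[H→φ0] = [90, 360, 81]
r2 m[H→φ1] = [70, 360, 81]
r2 m[H→φ2] = [126, 405, 81]
r2 m[H→φ5] = [315, 648, 729]
r2 m[B→φ0] = [144, 24, 240]
r2 m[B→φ3] = [162, 108, 360]
r2 m[B→φ7] = [216, 108, 270]
r2 m[B→φ8] = [432, 36, 432]
r2 m[G→φ2] = [1, 1, 1]
r2 m[S→φ1] = [1, 2, 1]
r2 m[S→φ4] = [9, 8, 9]
r3 m[φ0→K] = [777600, 604800, 691200]
r3 m[φ0→H] = [1680, 2160, 1680]
r3 m[φ0→B] = [2520, 2880, 3240]
r3 m[φ1→C] = [2520, 5760, 5760]
r3 m[φ1→H] = [54, 128, 96]
r3 m[φ1→S] = [12960, 23040, 25920]
r3 m[φ2→H] = [5, 8, 9]
r3 m[φ2→G] = [1620, 3240, 630]
r3 m[φ3→B] = [8, 2, 6]
r3 m[φ4→S] = [1, 2, 1]
r3 m[φ5→H] = [2, 5, 1]
r3 m[φ6→C] = [6, 4, 8]
r3 m[φ7→B] = [6, 2, 8]
r3 m[φ8→B] = [3, 6, 5]
r3 m[K→φ0] = [1, 1, 1]
r3 m[C→φ1] = [6, 4, 8]
r3 m[C→φ6] = [9, 9, 9]
r3 m[H→φ0] = [90, 360, 81]
r3 m[H→φ1] = [70, 360, 81]
r3 m[H→φ2] = [126, 405, 81]
r3 m[H→φ5] = [315, 648, 729]
r3 m[B→φ0] = [144, 24, 240]
r3 m[B→φ3] = [162, 108, 360]
r3 m[B→φ7] = [216, 108, 270]
r3 m[B→φ8] = [432, 36, 432]
r3 m[G→φ2] = [1, 1, 1]
r3 m[S→φ1] = [1, 2, 1]
r3 m[S→φ4] = [9, 8, 9]
r4 m[φ0→K] = [777600, 604800, 691200]
r4 m[φ0→H] = [1680, 2160, 1680]
r4 m[φ0→B] = [2520, 2880, 3240]
r4 m[φ1→C] = [2520, 5760, 5760]
r4 m[φ1→H] = [54, 128, 96]
r4 m[φ1→S] = [12960, 23040, 25920]
r4 m[φ2→H] = [5, 8, 9]
r4 m[φ2→G] = [1620, 3240, 630]
r4 m[φ3→B] = [8, 2, 6]
r4 m[φ4→S] = [1, 2, 1]
r4 m[φ5→H] = [2, 5, 1]
r4 m[φ6→C] = [6, 4, 8]
r4 m[φ7→B] = [6, 2, 8]
r4 m[φ8→B] = [3, 6, 5]
r4 m[K→φ0] = [1, 1, 1]
r4 m[C→φ1] = [6, 4, 8]
r4 m[C→φ6] = [2520, 5760, 5760]
r4 m[H→φ0] = [540, 5120, 864]
r4 m[H→φ1] = [16800, 86400, 15120]
r4 m[H→φ2] = [181440, 1382400, 161280]
r4 m[H→φ5] = [453600, 2211840, 1451520]
r4 m[B→φ0] = [144, 24, 240]
r4 m[B→φ3] = [45360, 34560, 129600]
r4 m[B→φ7] = [60480, 34560, 97200]
r4 m[B→φ8] = [120960, 11520, 155520]
r4 m[G→φ2] = [1, 1, 1]
r4 m[S→φ1] = [1, 2, 1]
r4 m[S→φ4] = [12960, 23040, 25920]
r5 m[φ0→K] = [11059200, 8601600, 9830400]
r5 m[φ0→H] = [1680, 2160, 1680]
r5 m[φ0→B] = [35840, 40960, 46080]
r5 m[φ1→C] = [604800, 1382400, 1382400]
r5 m[φ1→H] = [54, 128, 96]
r5 m[φ1→S] = [3110400, 5529600, 6220800]
r5 m[φ2→H] = [5, 8, 9]
r5 m[φ2→G] = [5529600, 11059200, 1382400]
r5 m[φ3→B] = [8, 2, 6]
r5 m[φ4→S] = [1, 2, 1]
r5 m[φ5→H] = [2, 5, 1]
r5 m[φ6→C] = [6, 4, 8]
r5 m[φ7→B] = [6, 2, 8]
r5 m[φ8→B] = [3, 6, 5]
r5 m[K→φ0] = [1, 1, 1]
r5 m[C→φ1] = [6, 4, 8]
r5 m[C→φ6] = [2520, 5760, 5760]
r5 m[H→φ0] = [540, 5120, 864]
r5 m[H→φ1] = [16800, 86400, 15120]
r5 m[H→φ2] = [181440, 1382400, 161280]
r5 m[H→φ5] = [453600, 2211840, 1451520]
r5 m[B→φ0] = [144, 24, 240]
r5 m[B→φ3] = [45360, 34560, 129600]
r5 m[B→φ7] = [60480, 34560, 97200]
r5 m[B→φ8] = [120960, 11520, 155520]
r5 m[G→φ2] = [1, 1, 1]
r5 m[S→φ1] = [1, 2, 1]
r5 m[S→φ4] = [12960, 23040, 25920]
r6 m[φ0→K] = [11059200, 8601600, 9830400]
r6 m[φ0→H] = [1680, 2160, 1680]
r6 m[φ0→B] = [35840, 40960, 46080]
r6 m[φ1→C] = [604800, 1382400, 1382400]
r6 m[φ1→H] = [54, 128, 96]
r6 m[φ1→S] = [3110400, 5529600, 6220800]
r6 m[φ2→H] = [5, 8, 9]
r6 m[φ2→G] = [5529600, 11059200, 1382400]
r6 m[φ3→B] = [8, 2, 6]
r6 m[φ4→S] = [1, 2, 1]
r6 m[φ5→H] = [2, 5, 1]
r6 m[φ6→C] = [6, 4, 8]
r6 m[φ7→B] = [6, 2, 8]
r6 m[φ8→B] = [3, 6, 5]
r6 m[K→φ0] = [1, 1, 1]
r6 m[C→φ1] = [6, 4, 8]
r6 m[C→φ6] = [604800, 1382400, 1382400]
r6 m[H→φ0] = [540, 5120, 864]
r6 m[H→φ1] = [16800, 86400, 15120]
r6 m[H→φ2] = [181440, 1382400, 161280]
r6 m[H→φ5] = [453600, 2211840, 1451520]
r6 m[B→φ0] = [144, 24, 240]
r6 m[B→φ3] = [645120, 491520, 1843200]
r6 m[B→φ7] = [860160, 491520, 1382400]
r6 m[B→φ8] = [1720320, 163840, 2211840]
r6 m[G→φ2] = [1, 1, 1]
r6 m[S→φ1] = [1, 2, 1]
r6 m[S→φ4] = [3110400, 5529600, 6220800]
r7 m[φ0→K] = [11059200, 8601600, 9830400]
r7 m[φ0→H] = [1680, 2160, 1680]
r7 m[φ0→B] = [35840, 40960, 46080]
r7 m[φ1→C] = [604800, 1382400, 1382400]
r7 m[φ1→H] = [54, 128, 96]
r7 m[φ1→S] = [3110400, 5529600, 6220800]
r7 m[φ2→H] = [5, 8, 9]
r7 m[φ2→G] = [5529600, 11059200, 1382400]
r7 m[φ3→B] = [8, 2, 6]
r7 m[φ4→S] = [1, 2, 1]
r7 m[φ5→H] = [2, 5, 1]
r7 m[φ6→C] = [6, 4, 8]
r7 m[φ7→B] = [6, 2, 8]
r7 m[φ8→B] = [3, 6, 5]
r7 m[K→φ0] = [1, 1, 1]
r7 m[C→φ1] = [6, 4, 8]
r7 m[C→φ6] = [604800, 1382400, 1382400]
r7 m[H→φ0] = [540, 5120, 864]
r7 m[H→φ1] = [16800, 86400, 15120]
r7 m[H→φ2] = [181440, 1382400, 161280]
r7 m[H→φ5] = [453600, 2211840, 1451520]
r7 m[B→φ0] = [144, 24, 240]
r7 m[B→φ3] = [645120, 491520, 1843200]
r7 m[B→φ7] = [860160, 491520, 1382400]
r7 m[B→φ8] = [1720320, 163840, 2211840]
r7 m[G→φ2] = [1, 1, 1]
r7 m[S→φ1] = [1, 2, 1]
r7 m[S→φ4] = [3110400, 5529600, 6220800]
fixed point reached at round 7
b[C] = ⊗ incoming = [3628800, 5529600, 11059200]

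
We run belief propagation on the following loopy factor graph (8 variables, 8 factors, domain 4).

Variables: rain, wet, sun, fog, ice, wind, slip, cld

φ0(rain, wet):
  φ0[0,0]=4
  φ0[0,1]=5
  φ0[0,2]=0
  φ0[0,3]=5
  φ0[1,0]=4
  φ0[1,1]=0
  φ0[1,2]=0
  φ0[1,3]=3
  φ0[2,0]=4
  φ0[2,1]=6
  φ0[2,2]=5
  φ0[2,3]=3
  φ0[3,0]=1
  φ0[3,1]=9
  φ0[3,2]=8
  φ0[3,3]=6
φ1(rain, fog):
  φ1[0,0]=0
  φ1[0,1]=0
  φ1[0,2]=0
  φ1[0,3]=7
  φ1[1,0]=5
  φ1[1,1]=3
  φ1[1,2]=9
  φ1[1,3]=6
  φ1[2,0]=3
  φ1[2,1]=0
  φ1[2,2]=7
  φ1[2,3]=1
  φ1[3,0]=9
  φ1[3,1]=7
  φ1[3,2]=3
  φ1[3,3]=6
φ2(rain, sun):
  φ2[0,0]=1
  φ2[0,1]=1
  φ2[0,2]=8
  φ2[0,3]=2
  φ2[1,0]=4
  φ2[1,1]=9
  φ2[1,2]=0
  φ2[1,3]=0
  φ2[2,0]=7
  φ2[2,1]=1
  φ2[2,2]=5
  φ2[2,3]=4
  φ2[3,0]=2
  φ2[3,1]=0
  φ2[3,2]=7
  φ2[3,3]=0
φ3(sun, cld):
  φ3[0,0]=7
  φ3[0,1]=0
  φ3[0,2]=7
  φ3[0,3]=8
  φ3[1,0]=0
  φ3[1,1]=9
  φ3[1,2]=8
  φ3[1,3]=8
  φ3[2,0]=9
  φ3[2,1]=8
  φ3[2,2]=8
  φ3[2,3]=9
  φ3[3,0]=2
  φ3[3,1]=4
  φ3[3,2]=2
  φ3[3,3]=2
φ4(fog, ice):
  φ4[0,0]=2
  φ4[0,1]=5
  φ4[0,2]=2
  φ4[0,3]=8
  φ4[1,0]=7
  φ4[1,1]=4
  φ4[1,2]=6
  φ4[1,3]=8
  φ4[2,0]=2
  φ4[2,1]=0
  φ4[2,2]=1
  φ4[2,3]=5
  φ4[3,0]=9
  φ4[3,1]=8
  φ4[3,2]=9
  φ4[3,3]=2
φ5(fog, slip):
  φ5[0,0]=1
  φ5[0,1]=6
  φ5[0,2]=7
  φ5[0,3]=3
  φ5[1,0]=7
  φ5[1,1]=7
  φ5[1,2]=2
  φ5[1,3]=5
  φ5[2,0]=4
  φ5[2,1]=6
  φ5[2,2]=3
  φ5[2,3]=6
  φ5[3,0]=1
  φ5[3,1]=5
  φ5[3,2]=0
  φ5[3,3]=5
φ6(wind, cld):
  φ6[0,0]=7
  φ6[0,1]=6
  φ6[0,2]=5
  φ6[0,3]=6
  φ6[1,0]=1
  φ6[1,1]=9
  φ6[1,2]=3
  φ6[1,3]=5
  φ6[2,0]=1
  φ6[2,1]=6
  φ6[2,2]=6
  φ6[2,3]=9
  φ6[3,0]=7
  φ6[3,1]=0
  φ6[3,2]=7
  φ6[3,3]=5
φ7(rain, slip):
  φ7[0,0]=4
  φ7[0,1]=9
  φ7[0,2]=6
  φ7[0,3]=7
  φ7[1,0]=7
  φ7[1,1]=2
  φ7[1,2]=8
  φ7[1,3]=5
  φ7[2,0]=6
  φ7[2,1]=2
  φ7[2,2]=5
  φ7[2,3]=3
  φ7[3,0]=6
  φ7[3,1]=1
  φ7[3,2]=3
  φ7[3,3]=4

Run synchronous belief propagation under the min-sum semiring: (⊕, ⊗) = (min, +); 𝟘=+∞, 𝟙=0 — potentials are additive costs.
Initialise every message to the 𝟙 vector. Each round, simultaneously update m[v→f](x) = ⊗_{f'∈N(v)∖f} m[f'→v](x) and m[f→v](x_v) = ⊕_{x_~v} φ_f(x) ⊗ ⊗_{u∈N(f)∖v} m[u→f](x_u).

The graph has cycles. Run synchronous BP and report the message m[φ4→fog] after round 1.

message @ round 1 = [2, 4, 0, 2]

init: all messages = 𝟙 over 4 values
r1 m[φ0→rain] = [0, 0, 3, 1]
r1 m[φ0→wet] = [1, 0, 0, 3]
r1 m[φ1→rain] = [0, 3, 0, 3]
r1 m[φ1→fog] = [0, 0, 0, 1]
r1 m[φ2→rain] = [1, 0, 1, 0]
r1 m[φ2→sun] = [1, 0, 0, 0]
r1 m[φ3→sun] = [0, 0, 8, 2]
r1 m[φ3→cld] = [0, 0, 2, 2]
r1 m[φ4→fog] = [2, 4, 0, 2]
r1 m[φ4→ice] = [2, 0, 1, 2]
r1 m[φ5→fog] = [1, 2, 3, 0]
r1 m[φ5→slip] = [1, 5, 0, 3]
r1 m[φ6→wind] = [5, 1, 1, 0]
r1 m[φ6→cld] = [1, 0, 3, 5]
r1 m[φ7→rain] = [4, 2, 2, 1]
r1 m[φ7→slip] = [4, 1, 3, 3]
r1 m[rain→φ0] = [0, 0, 0, 0]
r1 m[rain→φ1] = [0, 0, 0, 0]
r1 m[rain→φ2] = [0, 0, 0, 0]
r1 m[rain→φ7] = [0, 0, 0, 0]
r1 m[wet→φ0] = [0, 0, 0, 0]
r1 m[sun→φ2] = [0, 0, 0, 0]
r1 m[sun→φ3] = [0, 0, 0, 0]
r1 m[fog→φ1] = [0, 0, 0, 0]
r1 m[fog→φ4] = [0, 0, 0, 0]
r1 m[fog→φ5] = [0, 0, 0, 0]
r1 m[ice→φ4] = [0, 0, 0, 0]
r1 m[wind→φ6] = [0, 0, 0, 0]
r1 m[slip→φ5] = [0, 0, 0, 0]
r1 m[slip→φ7] = [0, 0, 0, 0]
r1 m[cld→φ3] = [0, 0, 0, 0]
r1 m[cld→φ6] = [0, 0, 0, 0]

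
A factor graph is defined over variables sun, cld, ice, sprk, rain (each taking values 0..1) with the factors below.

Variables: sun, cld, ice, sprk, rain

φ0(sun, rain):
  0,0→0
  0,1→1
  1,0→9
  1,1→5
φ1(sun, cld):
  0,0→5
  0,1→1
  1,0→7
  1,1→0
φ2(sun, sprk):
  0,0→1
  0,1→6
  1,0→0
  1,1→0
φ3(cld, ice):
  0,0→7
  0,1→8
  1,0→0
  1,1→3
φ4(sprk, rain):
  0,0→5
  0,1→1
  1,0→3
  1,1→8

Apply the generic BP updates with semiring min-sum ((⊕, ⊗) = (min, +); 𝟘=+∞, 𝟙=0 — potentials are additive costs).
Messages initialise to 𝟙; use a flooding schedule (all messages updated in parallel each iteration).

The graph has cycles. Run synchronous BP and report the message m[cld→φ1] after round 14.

init: all messages = 𝟙 over 2 values
r1 m[φ0→sun] = [0, 5]
r1 m[φ0→rain] = [0, 1]
r1 m[φ1→sun] = [1, 0]
r1 m[φ1→cld] = [5, 0]
r1 m[φ2→sun] = [1, 0]
r1 m[φ2→sprk] = [0, 0]
r1 m[φ3→cld] = [7, 0]
r1 m[φ3→ice] = [0, 3]
r1 m[φ4→sprk] = [1, 3]
r1 m[φ4→rain] = [3, 1]
r1 m[sun→φ0] = [0, 0]
r1 m[sun→φ1] = [0, 0]
r1 m[sun→φ2] = [0, 0]
r1 m[cld→φ1] = [0, 0]
r1 m[cld→φ3] = [0, 0]
r1 m[ice→φ3] = [0, 0]
r1 m[sprk→φ2] = [0, 0]
r1 m[sprk→φ4] = [0, 0]
r1 m[rain→φ0] = [0, 0]
r1 m[rain→φ4] = [0, 0]
r2 m[φ0→sun] = [0, 5]
r2 m[φ0→rain] = [0, 1]
r2 m[φ1→sun] = [1, 0]
r2 m[φ1→cld] = [5, 0]
r2 m[φ2→sun] = [1, 0]
r2 m[φ2→sprk] = [0, 0]
r2 m[φ3→cld] = [7, 0]
r2 m[φ3→ice] = [0, 3]
r2 m[φ4→sprk] = [1, 3]
r2 m[φ4→rain] = [3, 1]
r2 m[sun→φ0] = [2, 0]
r2 m[sun→φ1] = [1, 5]
r2 m[sun→φ2] = [1, 5]
r2 m[cld→φ1] = [7, 0]
r2 m[cld→φ3] = [5, 0]
r2 m[ice→φ3] = [0, 0]
r2 m[sprk→φ2] = [1, 3]
r2 m[sprk→φ4] = [0, 0]
r2 m[rain→φ0] = [3, 1]
r2 m[rain→φ4] = [0, 1]
r3 m[φ0→sun] = [2, 6]
r3 m[φ0→rain] = [2, 3]
r3 m[φ1→sun] = [1, 0]
r3 m[φ1→cld] = [6, 2]
r3 m[φ2→sun] = [2, 1]
r3 m[φ2→sprk] = [2, 5]
r3 m[φ3→cld] = [7, 0]
r3 m[φ3→ice] = [0, 3]
r3 m[φ4→sprk] = [2, 3]
r3 m[φ4→rain] = [3, 1]
r3 m[sun→φ0] = [2, 0]
r3 m[sun→φ1] = [1, 5]
r3 m[sun→φ2] = [1, 5]
r3 m[cld→φ1] = [7, 0]
r3 m[cld→φ3] = [5, 0]
r3 m[ice→φ3] = [0, 0]
r3 m[sprk→φ2] = [1, 3]
r3 m[sprk→φ4] = [0, 0]
r3 m[rain→φ0] = [3, 1]
r3 m[rain→φ4] = [0, 1]
r4 m[φ0→sun] = [2, 6]
r4 m[φ0→rain] = [2, 3]
r4 m[φ1→sun] = [1, 0]
r4 m[φ1→cld] = [6, 2]
r4 m[φ2→sun] = [2, 1]
r4 m[φ2→sprk] = [2, 5]
r4 m[φ3→cld] = [7, 0]
r4 m[φ3→ice] = [0, 3]
r4 m[φ4→sprk] = [2, 3]
r4 m[φ4→rain] = [3, 1]
r4 m[sun→φ0] = [3, 1]
r4 m[sun→φ1] = [4, 7]
r4 m[sun→φ2] = [3, 6]
r4 m[cld→φ1] = [7, 0]
r4 m[cld→φ3] = [6, 2]
r4 m[ice→φ3] = [0, 0]
r4 m[sprk→φ2] = [2, 3]
r4 m[sprk→φ4] = [2, 5]
r4 m[rain→φ0] = [3, 1]
r4 m[rain→φ4] = [2, 3]
r5 m[φ0→sun] = [2, 6]
r5 m[φ0→rain] = [3, 4]
r5 m[φ1→sun] = [1, 0]
r5 m[φ1→cld] = [9, 5]
r5 m[φ2→sun] = [3, 2]
r5 m[φ2→sprk] = [4, 6]
r5 m[φ3→cld] = [7, 0]
r5 m[φ3→ice] = [2, 5]
r5 m[φ4→sprk] = [4, 5]
r5 m[φ4→rain] = [7, 3]
r5 m[sun→φ0] = [3, 1]
r5 m[sun→φ1] = [4, 7]
r5 m[sun→φ2] = [3, 6]
r5 m[cld→φ1] = [7, 0]
r5 m[cld→φ3] = [6, 2]
r5 m[ice→φ3] = [0, 0]
r5 m[sprk→φ2] = [2, 3]
r5 m[sprk→φ4] = [2, 5]
r5 m[rain→φ0] = [3, 1]
r5 m[rain→φ4] = [2, 3]
r6 m[φ0→sun] = [2, 6]
r6 m[φ0→rain] = [3, 4]
r6 m[φ1→sun] = [1, 0]
r6 m[φ1→cld] = [9, 5]
r6 m[φ2→sun] = [3, 2]
r6 m[φ2→sprk] = [4, 6]
r6 m[φ3→cld] = [7, 0]
r6 m[φ3→ice] = [2, 5]
r6 m[φ4→sprk] = [4, 5]
r6 m[φ4→rain] = [7, 3]
r6 m[sun→φ0] = [4, 2]
r6 m[sun→φ1] = [5, 8]
r6 m[sun→φ2] = [3, 6]
r6 m[cld→φ1] = [7, 0]
r6 m[cld→φ3] = [9, 5]
r6 m[ice→φ3] = [0, 0]
r6 m[sprk→φ2] = [4, 5]
r6 m[sprk→φ4] = [4, 6]
r6 m[rain→φ0] = [7, 3]
r6 m[rain→φ4] = [3, 4]
r7 m[φ0→sun] = [4, 8]
r7 m[φ0→rain] = [4, 5]
r7 m[φ1→sun] = [1, 0]
r7 m[φ1→cld] = [10, 6]
r7 m[φ2→sun] = [5, 4]
r7 m[φ2→sprk] = [4, 6]
r7 m[φ3→cld] = [7, 0]
r7 m[φ3→ice] = [5, 8]
r7 m[φ4→sprk] = [5, 6]
r7 m[φ4→rain] = [9, 5]
r7 m[sun→φ0] = [4, 2]
r7 m[sun→φ1] = [5, 8]
r7 m[sun→φ2] = [3, 6]
r7 m[cld→φ1] = [7, 0]
r7 m[cld→φ3] = [9, 5]
r7 m[ice→φ3] = [0, 0]
r7 m[sprk→φ2] = [4, 5]
r7 m[sprk→φ4] = [4, 6]
r7 m[rain→φ0] = [7, 3]
r7 m[rain→φ4] = [3, 4]
r8 m[φ0→sun] = [4, 8]
r8 m[φ0→rain] = [4, 5]
r8 m[φ1→sun] = [1, 0]
r8 m[φ1→cld] = [10, 6]
r8 m[φ2→sun] = [5, 4]
r8 m[φ2→sprk] = [4, 6]
r8 m[φ3→cld] = [7, 0]
r8 m[φ3→ice] = [5, 8]
r8 m[φ4→sprk] = [5, 6]
r8 m[φ4→rain] = [9, 5]
r8 m[sun→φ0] = [6, 4]
r8 m[sun→φ1] = [9, 12]
r8 m[sun→φ2] = [5, 8]
r8 m[cld→φ1] = [7, 0]
r8 m[cld→φ3] = [10, 6]
r8 m[ice→φ3] = [0, 0]
r8 m[sprk→φ2] = [5, 6]
r8 m[sprk→φ4] = [4, 6]
r8 m[rain→φ0] = [9, 5]
r8 m[rain→φ4] = [4, 5]
r9 m[φ0→sun] = [6, 10]
r9 m[φ0→rain] = [6, 7]
r9 m[φ1→sun] = [1, 0]
r9 m[φ1→cld] = [14, 10]
r9 m[φ2→sun] = [6, 5]
r9 m[φ2→sprk] = [6, 8]
r9 m[φ3→cld] = [7, 0]
r9 m[φ3→ice] = [6, 9]
r9 m[φ4→sprk] = [6, 7]
r9 m[φ4→rain] = [9, 5]
r9 m[sun→φ0] = [6, 4]
r9 m[sun→φ1] = [9, 12]
r9 m[sun→φ2] = [5, 8]
r9 m[cld→φ1] = [7, 0]
r9 m[cld→φ3] = [10, 6]
r9 m[ice→φ3] = [0, 0]
r9 m[sprk→φ2] = [5, 6]
r9 m[sprk→φ4] = [4, 6]
r9 m[rain→φ0] = [9, 5]
r9 m[rain→φ4] = [4, 5]
r10 m[φ0→sun] = [6, 10]
r10 m[φ0→rain] = [6, 7]
r10 m[φ1→sun] = [1, 0]
r10 m[φ1→cld] = [14, 10]
r10 m[φ2→sun] = [6, 5]
r10 m[φ2→sprk] = [6, 8]
r10 m[φ3→cld] = [7, 0]
r10 m[φ3→ice] = [6, 9]
r10 m[φ4→sprk] = [6, 7]
r10 m[φ4→rain] = [9, 5]
r10 m[sun→φ0] = [7, 5]
r10 m[sun→φ1] = [12, 15]
r10 m[sun→φ2] = [7, 10]
r10 m[cld→φ1] = [7, 0]
r10 m[cld→φ3] = [14, 10]
r10 m[ice→φ3] = [0, 0]
r10 m[sprk→φ2] = [6, 7]
r10 m[sprk→φ4] = [6, 8]
r10 m[rain→φ0] = [9, 5]
r10 m[rain→φ4] = [6, 7]
r11 m[φ0→sun] = [6, 10]
r11 m[φ0→rain] = [7, 8]
r11 m[φ1→sun] = [1, 0]
r11 m[φ1→cld] = [17, 13]
r11 m[φ2→sun] = [7, 6]
r11 m[φ2→sprk] = [8, 10]
r11 m[φ3→cld] = [7, 0]
r11 m[φ3→ice] = [10, 13]
r11 m[φ4→sprk] = [8, 9]
r11 m[φ4→rain] = [11, 7]
r11 m[sun→φ0] = [7, 5]
r11 m[sun→φ1] = [12, 15]
r11 m[sun→φ2] = [7, 10]
r11 m[cld→φ1] = [7, 0]
r11 m[cld→φ3] = [14, 10]
r11 m[ice→φ3] = [0, 0]
r11 m[sprk→φ2] = [6, 7]
r11 m[sprk→φ4] = [6, 8]
r11 m[rain→φ0] = [9, 5]
r11 m[rain→φ4] = [6, 7]
r12 m[φ0→sun] = [6, 10]
r12 m[φ0→rain] = [7, 8]
r12 m[φ1→sun] = [1, 0]
r12 m[φ1→cld] = [17, 13]
r12 m[φ2→sun] = [7, 6]
r12 m[φ2→sprk] = [8, 10]
r12 m[φ3→cld] = [7, 0]
r12 m[φ3→ice] = [10, 13]
r12 m[φ4→sprk] = [8, 9]
r12 m[φ4→rain] = [11, 7]
r12 m[sun→φ0] = [8, 6]
r12 m[sun→φ1] = [13, 16]
r12 m[sun→φ2] = [7, 10]
r12 m[cld→φ1] = [7, 0]
r12 m[cld→φ3] = [17, 13]
r12 m[ice→φ3] = [0, 0]
r12 m[sprk→φ2] = [8, 9]
r12 m[sprk→φ4] = [8, 10]
r12 m[rain→φ0] = [11, 7]
r12 m[rain→φ4] = [7, 8]
r13 m[φ0→sun] = [8, 12]
r13 m[φ0→rain] = [8, 9]
r13 m[φ1→sun] = [1, 0]
r13 m[φ1→cld] = [18, 14]
r13 m[φ2→sun] = [9, 8]
r13 m[φ2→sprk] = [8, 10]
r13 m[φ3→cld] = [7, 0]
r13 m[φ3→ice] = [13, 16]
r13 m[φ4→sprk] = [9, 10]
r13 m[φ4→rain] = [13, 9]
r13 m[sun→φ0] = [8, 6]
r13 m[sun→φ1] = [13, 16]
r13 m[sun→φ2] = [7, 10]
r13 m[cld→φ1] = [7, 0]
r13 m[cld→φ3] = [17, 13]
r13 m[ice→φ3] = [0, 0]
r13 m[sprk→φ2] = [8, 9]
r13 m[sprk→φ4] = [8, 10]
r13 m[rain→φ0] = [11, 7]
r13 m[rain→φ4] = [7, 8]
r14 m[φ0→sun] = [8, 12]
r14 m[φ0→rain] = [8, 9]
r14 m[φ1→sun] = [1, 0]
r14 m[φ1→cld] = [18, 14]
r14 m[φ2→sun] = [9, 8]
r14 m[φ2→sprk] = [8, 10]
r14 m[φ3→cld] = [7, 0]
r14 m[φ3→ice] = [13, 16]
r14 m[φ4→sprk] = [9, 10]
r14 m[φ4→rain] = [13, 9]
r14 m[sun→φ0] = [10, 8]
r14 m[sun→φ1] = [17, 20]
r14 m[sun→φ2] = [9, 12]
r14 m[cld→φ1] = [7, 0]
r14 m[cld→φ3] = [18, 14]
r14 m[ice→φ3] = [0, 0]
r14 m[sprk→φ2] = [9, 10]
r14 m[sprk→φ4] = [8, 10]
r14 m[rain→φ0] = [13, 9]
r14 m[rain→φ4] = [8, 9]

message @ round 14 = [7, 0]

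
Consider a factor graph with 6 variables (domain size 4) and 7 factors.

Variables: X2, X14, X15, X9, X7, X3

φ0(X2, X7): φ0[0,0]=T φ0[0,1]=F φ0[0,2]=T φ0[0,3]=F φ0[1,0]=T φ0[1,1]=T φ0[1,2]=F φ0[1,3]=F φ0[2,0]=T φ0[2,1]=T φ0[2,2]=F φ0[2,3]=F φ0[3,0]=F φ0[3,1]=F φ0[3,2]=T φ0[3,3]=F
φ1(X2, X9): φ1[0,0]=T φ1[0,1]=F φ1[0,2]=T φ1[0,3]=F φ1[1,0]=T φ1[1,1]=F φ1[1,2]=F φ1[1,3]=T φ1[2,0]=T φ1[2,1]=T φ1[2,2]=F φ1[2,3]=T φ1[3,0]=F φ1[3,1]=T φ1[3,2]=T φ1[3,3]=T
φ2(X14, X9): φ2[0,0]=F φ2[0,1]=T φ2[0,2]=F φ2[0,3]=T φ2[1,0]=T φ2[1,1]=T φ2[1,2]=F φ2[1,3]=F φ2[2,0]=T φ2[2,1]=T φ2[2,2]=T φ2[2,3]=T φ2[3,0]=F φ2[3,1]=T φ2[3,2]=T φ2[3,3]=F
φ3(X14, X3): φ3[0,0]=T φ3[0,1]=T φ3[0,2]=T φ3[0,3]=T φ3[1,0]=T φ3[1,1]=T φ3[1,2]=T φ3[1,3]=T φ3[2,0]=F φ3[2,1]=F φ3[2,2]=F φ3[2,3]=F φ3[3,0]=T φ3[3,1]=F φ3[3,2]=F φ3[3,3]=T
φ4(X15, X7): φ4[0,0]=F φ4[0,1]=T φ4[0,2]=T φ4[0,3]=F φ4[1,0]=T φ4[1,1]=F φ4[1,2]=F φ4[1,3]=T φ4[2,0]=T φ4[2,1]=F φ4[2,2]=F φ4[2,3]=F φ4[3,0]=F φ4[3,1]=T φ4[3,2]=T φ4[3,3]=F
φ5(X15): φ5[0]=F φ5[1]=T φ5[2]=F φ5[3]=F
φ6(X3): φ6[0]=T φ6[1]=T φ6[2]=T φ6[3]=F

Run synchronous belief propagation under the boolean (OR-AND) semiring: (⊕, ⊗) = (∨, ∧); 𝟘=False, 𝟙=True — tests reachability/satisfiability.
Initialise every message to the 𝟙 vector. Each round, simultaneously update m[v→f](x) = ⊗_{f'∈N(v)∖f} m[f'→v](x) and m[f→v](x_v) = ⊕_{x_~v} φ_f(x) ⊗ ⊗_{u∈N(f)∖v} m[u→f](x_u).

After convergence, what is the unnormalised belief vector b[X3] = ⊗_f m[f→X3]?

init: all messages = 𝟙 over 4 values
r1 m[φ0→X2] = [T, T, T, T]
r1 m[φ0→X7] = [T, T, T, F]
r1 m[φ1→X2] = [T, T, T, T]
r1 m[φ1→X9] = [T, T, T, T]
r1 m[φ2→X14] = [T, T, T, T]
r1 m[φ2→X9] = [T, T, T, T]
r1 m[φ3→X14] = [T, T, F, T]
r1 m[φ3→X3] = [T, T, T, T]
r1 m[φ4→X15] = [T, T, T, T]
r1 m[φ4→X7] = [T, T, T, T]
r1 m[φ5→X15] = [F, T, F, F]
r1 m[φ6→X3] = [T, T, T, F]
r1 m[X2→φ0] = [T, T, T, T]
r1 m[X2→φ1] = [T, T, T, T]
r1 m[X14→φ2] = [T, T, T, T]
r1 m[X14→φ3] = [T, T, T, T]
r1 m[X15→φ4] = [T, T, T, T]
r1 m[X15→φ5] = [T, T, T, T]
r1 m[X9→φ1] = [T, T, T, T]
r1 m[X9→φ2] = [T, T, T, T]
r1 m[X7→φ0] = [T, T, T, T]
r1 m[X7→φ4] = [T, T, T, T]
r1 m[X3→φ3] = [T, T, T, T]
r1 m[X3→φ6] = [T, T, T, T]
r2 m[φ0→X2] = [T, T, T, T]
r2 m[φ0→X7] = [T, T, T, F]
r2 m[φ1→X2] = [T, T, T, T]
r2 m[φ1→X9] = [T, T, T, T]
r2 m[φ2→X14] = [T, T, T, T]
r2 m[φ2→X9] = [T, T, T, T]
r2 m[φ3→X14] = [T, T, F, T]
r2 m[φ3→X3] = [T, T, T, T]
r2 m[φ4→X15] = [T, T, T, T]
r2 m[φ4→X7] = [T, T, T, T]
r2 m[φ5→X15] = [F, T, F, F]
r2 m[φ6→X3] = [T, T, T, F]
r2 m[X2→φ0] = [T, T, T, T]
r2 m[X2→φ1] = [T, T, T, T]
r2 m[X14→φ2] = [T, T, F, T]
r2 m[X14→φ3] = [T, T, T, T]
r2 m[X15→φ4] = [F, T, F, F]
r2 m[X15→φ5] = [T, T, T, T]
r2 m[X9→φ1] = [T, T, T, T]
r2 m[X9→φ2] = [T, T, T, T]
r2 m[X7→φ0] = [T, T, T, T]
r2 m[X7→φ4] = [T, T, T, F]
r2 m[X3→φ3] = [T, T, T, F]
r2 m[X3→φ6] = [T, T, T, T]
r3 m[φ0→X2] = [T, T, T, T]
r3 m[φ0→X7] = [T, T, T, F]
r3 m[φ1→X2] = [T, T, T, T]
r3 m[φ1→X9] = [T, T, T, T]
r3 m[φ2→X14] = [T, T, T, T]
r3 m[φ2→X9] = [T, T, T, T]
r3 m[φ3→X14] = [T, T, F, T]
r3 m[φ3→X3] = [T, T, T, T]
r3 m[φ4→X15] = [T, T, T, T]
r3 m[φ4→X7] = [T, F, F, T]
r3 m[φ5→X15] = [F, T, F, F]
r3 m[φ6→X3] = [T, T, T, F]
r3 m[X2→φ0] = [T, T, T, T]
r3 m[X2→φ1] = [T, T, T, T]
r3 m[X14→φ2] = [T, T, F, T]
r3 m[X14→φ3] = [T, T, T, T]
r3 m[X15→φ4] = [F, T, F, F]
r3 m[X15→φ5] = [T, T, T, T]
r3 m[X9→φ1] = [T, T, T, T]
r3 m[X9→φ2] = [T, T, T, T]
r3 m[X7→φ0] = [T, T, T, T]
r3 m[X7→φ4] = [T, T, T, F]
r3 m[X3→φ3] = [T, T, T, F]
r3 m[X3→φ6] = [T, T, T, T]
r4 m[φ0→X2] = [T, T, T, T]
r4 m[φ0→X7] = [T, T, T, F]
r4 m[φ1→X2] = [T, T, T, T]
r4 m[φ1→X9] = [T, T, T, T]
r4 m[φ2→X14] = [T, T, T, T]
r4 m[φ2→X9] = [T, T, T, T]
r4 m[φ3→X14] = [T, T, F, T]
r4 m[φ3→X3] = [T, T, T, T]
r4 m[φ4→X15] = [T, T, T, T]
r4 m[φ4→X7] = [T, F, F, T]
r4 m[φ5→X15] = [F, T, F, F]
r4 m[φ6→X3] = [T, T, T, F]
r4 m[X2→φ0] = [T, T, T, T]
r4 m[X2→φ1] = [T, T, T, T]
r4 m[X14→φ2] = [T, T, F, T]
r4 m[X14→φ3] = [T, T, T, T]
r4 m[X15→φ4] = [F, T, F, F]
r4 m[X15→φ5] = [T, T, T, T]
r4 m[X9→φ1] = [T, T, T, T]
r4 m[X9→φ2] = [T, T, T, T]
r4 m[X7→φ0] = [T, F, F, T]
r4 m[X7→φ4] = [T, T, T, F]
r4 m[X3→φ3] = [T, T, T, F]
r4 m[X3→φ6] = [T, T, T, T]
r5 m[φ0→X2] = [T, T, T, F]
r5 m[φ0→X7] = [T, T, T, F]
r5 m[φ1→X2] = [T, T, T, T]
r5 m[φ1→X9] = [T, T, T, T]
r5 m[φ2→X14] = [T, T, T, T]
r5 m[φ2→X9] = [T, T, T, T]
r5 m[φ3→X14] = [T, T, F, T]
r5 m[φ3→X3] = [T, T, T, T]
r5 m[φ4→X15] = [T, T, T, T]
r5 m[φ4→X7] = [T, F, F, T]
r5 m[φ5→X15] = [F, T, F, F]
r5 m[φ6→X3] = [T, T, T, F]
r5 m[X2→φ0] = [T, T, T, T]
r5 m[X2→φ1] = [T, T, T, T]
r5 m[X14→φ2] = [T, T, F, T]
r5 m[X14→φ3] = [T, T, T, T]
r5 m[X15→φ4] = [F, T, F, F]
r5 m[X15→φ5] = [T, T, T, T]
r5 m[X9→φ1] = [T, T, T, T]
r5 m[X9→φ2] = [T, T, T, T]
r5 m[X7→φ0] = [T, F, F, T]
r5 m[X7→φ4] = [T, T, T, F]
r5 m[X3→φ3] = [T, T, T, F]
r5 m[X3→φ6] = [T, T, T, T]
r6 m[φ0→X2] = [T, T, T, F]
r6 m[φ0→X7] = [T, T, T, F]
r6 m[φ1→X2] = [T, T, T, T]
r6 m[φ1→X9] = [T, T, T, T]
r6 m[φ2→X14] = [T, T, T, T]
r6 m[φ2→X9] = [T, T, T, T]
r6 m[φ3→X14] = [T, T, F, T]
r6 m[φ3→X3] = [T, T, T, T]
r6 m[φ4→X15] = [T, T, T, T]
r6 m[φ4→X7] = [T, F, F, T]
r6 m[φ5→X15] = [F, T, F, F]
r6 m[φ6→X3] = [T, T, T, F]
r6 m[X2→φ0] = [T, T, T, T]
r6 m[X2→φ1] = [T, T, T, F]
r6 m[X14→φ2] = [T, T, F, T]
r6 m[X14→φ3] = [T, T, T, T]
r6 m[X15→φ4] = [F, T, F, F]
r6 m[X15→φ5] = [T, T, T, T]
r6 m[X9→φ1] = [T, T, T, T]
r6 m[X9→φ2] = [T, T, T, T]
r6 m[X7→φ0] = [T, F, F, T]
r6 m[X7→φ4] = [T, T, T, F]
r6 m[X3→φ3] = [T, T, T, F]
r6 m[X3→φ6] = [T, T, T, T]
r7 m[φ0→X2] = [T, T, T, F]
r7 m[φ0→X7] = [T, T, T, F]
r7 m[φ1→X2] = [T, T, T, T]
r7 m[φ1→X9] = [T, T, T, T]
r7 m[φ2→X14] = [T, T, T, T]
r7 m[φ2→X9] = [T, T, T, T]
r7 m[φ3→X14] = [T, T, F, T]
r7 m[φ3→X3] = [T, T, T, T]
r7 m[φ4→X15] = [T, T, T, T]
r7 m[φ4→X7] = [T, F, F, T]
r7 m[φ5→X15] = [F, T, F, F]
r7 m[φ6→X3] = [T, T, T, F]
r7 m[X2→φ0] = [T, T, T, T]
r7 m[X2→φ1] = [T, T, T, F]
r7 m[X14→φ2] = [T, T, F, T]
r7 m[X14→φ3] = [T, T, T, T]
r7 m[X15→φ4] = [F, T, F, F]
r7 m[X15→φ5] = [T, T, T, T]
r7 m[X9→φ1] = [T, T, T, T]
r7 m[X9→φ2] = [T, T, T, T]
r7 m[X7→φ0] = [T, F, F, T]
r7 m[X7→φ4] = [T, T, T, F]
r7 m[X3→φ3] = [T, T, T, F]
r7 m[X3→φ6] = [T, T, T, T]
fixed point reached at round 7
b[X3] = ⊗ incoming = [T, T, T, F]

b[X3] = [T, T, T, F]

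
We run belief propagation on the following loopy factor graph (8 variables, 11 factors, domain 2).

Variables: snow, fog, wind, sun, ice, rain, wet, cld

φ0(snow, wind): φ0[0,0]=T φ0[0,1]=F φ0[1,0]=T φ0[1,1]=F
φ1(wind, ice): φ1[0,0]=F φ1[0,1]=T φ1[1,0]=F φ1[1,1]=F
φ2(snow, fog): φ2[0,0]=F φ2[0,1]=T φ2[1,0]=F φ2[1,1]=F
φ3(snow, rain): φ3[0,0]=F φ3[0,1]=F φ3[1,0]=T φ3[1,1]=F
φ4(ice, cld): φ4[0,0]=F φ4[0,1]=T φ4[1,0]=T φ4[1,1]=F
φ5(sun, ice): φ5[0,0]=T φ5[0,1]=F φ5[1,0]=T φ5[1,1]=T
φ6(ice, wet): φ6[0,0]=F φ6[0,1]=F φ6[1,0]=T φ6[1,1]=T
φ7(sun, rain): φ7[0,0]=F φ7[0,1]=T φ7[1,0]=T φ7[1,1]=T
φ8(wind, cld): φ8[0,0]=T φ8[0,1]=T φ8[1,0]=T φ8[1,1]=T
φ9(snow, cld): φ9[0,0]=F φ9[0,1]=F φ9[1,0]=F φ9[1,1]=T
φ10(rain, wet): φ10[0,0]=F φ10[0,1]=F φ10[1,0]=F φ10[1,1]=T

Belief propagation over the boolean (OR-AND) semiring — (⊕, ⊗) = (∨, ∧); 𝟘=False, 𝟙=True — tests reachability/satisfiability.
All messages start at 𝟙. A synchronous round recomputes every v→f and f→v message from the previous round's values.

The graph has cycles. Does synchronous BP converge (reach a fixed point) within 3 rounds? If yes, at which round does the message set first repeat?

NOT CONVERGED within 3 rounds

init: all messages = 𝟙 over 2 values
r1 m[φ0→snow] = [T, T]
r1 m[φ0→wind] = [T, F]
r1 m[φ1→wind] = [T, F]
r1 m[φ1→ice] = [F, T]
r1 m[φ2→snow] = [T, F]
r1 m[φ2→fog] = [F, T]
r1 m[φ3→snow] = [F, T]
r1 m[φ3→rain] = [T, F]
r1 m[φ4→ice] = [T, T]
r1 m[φ4→cld] = [T, T]
r1 m[φ5→sun] = [T, T]
r1 m[φ5→ice] = [T, T]
r1 m[φ6→ice] = [F, T]
r1 m[φ6→wet] = [T, T]
r1 m[φ7→sun] = [T, T]
r1 m[φ7→rain] = [T, T]
r1 m[φ8→wind] = [T, T]
r1 m[φ8→cld] = [T, T]
r1 m[φ9→snow] = [F, T]
r1 m[φ9→cld] = [F, T]
r1 m[φ10→rain] = [F, T]
r1 m[φ10→wet] = [F, T]
r1 m[snow→φ0] = [T, T]
r1 m[snow→φ2] = [T, T]
r1 m[snow→φ3] = [T, T]
r1 m[snow→φ9] = [T, T]
r1 m[fog→φ2] = [T, T]
r1 m[wind→φ0] = [T, T]
r1 m[wind→φ1] = [T, T]
r1 m[wind→φ8] = [T, T]
r1 m[sun→φ5] = [T, T]
r1 m[sun→φ7] = [T, T]
r1 m[ice→φ1] = [T, T]
r1 m[ice→φ4] = [T, T]
r1 m[ice→φ5] = [T, T]
r1 m[ice→φ6] = [T, T]
r1 m[rain→φ3] = [T, T]
r1 m[rain→φ7] = [T, T]
r1 m[rain→φ10] = [T, T]
r1 m[wet→φ6] = [T, T]
r1 m[wet→φ10] = [T, T]
r1 m[cld→φ4] = [T, T]
r1 m[cld→φ8] = [T, T]
r1 m[cld→φ9] = [T, T]
r2 m[φ0→snow] = [T, T]
r2 m[φ0→wind] = [T, F]
r2 m[φ1→wind] = [T, F]
r2 m[φ1→ice] = [F, T]
r2 m[φ2→snow] = [T, F]
r2 m[φ2→fog] = [F, T]
r2 m[φ3→snow] = [F, T]
r2 m[φ3→rain] = [T, F]
r2 m[φ4→ice] = [T, T]
r2 m[φ4→cld] = [T, T]
r2 m[φ5→sun] = [T, T]
r2 m[φ5→ice] = [T, T]
r2 m[φ6→ice] = [F, T]
r2 m[φ6→wet] = [T, T]
r2 m[φ7→sun] = [T, T]
r2 m[φ7→rain] = [T, T]
r2 m[φ8→wind] = [T, T]
r2 m[φ8→cld] = [T, T]
r2 m[φ9→snow] = [F, T]
r2 m[φ9→cld] = [F, T]
r2 m[φ10→rain] = [F, T]
r2 m[φ10→wet] = [F, T]
r2 m[snow→φ0] = [F, F]
r2 m[snow→φ2] = [F, T]
r2 m[snow→φ3] = [F, F]
r2 m[snow→φ9] = [F, F]
r2 m[fog→φ2] = [T, T]
r2 m[wind→φ0] = [T, F]
r2 m[wind→φ1] = [T, F]
r2 m[wind→φ8] = [T, F]
r2 m[sun→φ5] = [T, T]
r2 m[sun→φ7] = [T, T]
r2 m[ice→φ1] = [F, T]
r2 m[ice→φ4] = [F, T]
r2 m[ice→φ5] = [F, T]
r2 m[ice→φ6] = [F, T]
r2 m[rain→φ3] = [F, T]
r2 m[rain→φ7] = [F, F]
r2 m[rain→φ10] = [T, F]
r2 m[wet→φ6] = [F, T]
r2 m[wet→φ10] = [T, T]
r2 m[cld→φ4] = [F, T]
r2 m[cld→φ8] = [F, T]
r2 m[cld→φ9] = [T, T]
r3 m[φ0→snow] = [T, T]
r3 m[φ0→wind] = [F, F]
r3 m[φ1→wind] = [T, F]
r3 m[φ1→ice] = [F, T]
r3 m[φ2→snow] = [T, F]
r3 m[φ2→fog] = [F, F]
r3 m[φ3→snow] = [F, F]
r3 m[φ3→rain] = [F, F]
r3 m[φ4→ice] = [T, F]
r3 m[φ4→cld] = [T, F]
r3 m[φ5→sun] = [F, T]
r3 m[φ5→ice] = [T, T]
r3 m[φ6→ice] = [F, T]
r3 m[φ6→wet] = [T, T]
r3 m[φ7→sun] = [F, F]
r3 m[φ7→rain] = [T, T]
r3 m[φ8→wind] = [T, T]
r3 m[φ8→cld] = [T, T]
r3 m[φ9→snow] = [F, T]
r3 m[φ9→cld] = [F, F]
r3 m[φ10→rain] = [F, T]
r3 m[φ10→wet] = [F, F]
r3 m[snow→φ0] = [F, F]
r3 m[snow→φ2] = [F, T]
r3 m[snow→φ3] = [F, F]
r3 m[snow→φ9] = [F, F]
r3 m[fog→φ2] = [T, T]
r3 m[wind→φ0] = [T, F]
r3 m[wind→φ1] = [T, F]
r3 m[wind→φ8] = [T, F]
r3 m[sun→φ5] = [T, T]
r3 m[sun→φ7] = [T, T]
r3 m[ice→φ1] = [F, T]
r3 m[ice→φ4] = [F, T]
r3 m[ice→φ5] = [F, T]
r3 m[ice→φ6] = [F, T]
r3 m[rain→φ3] = [F, T]
r3 m[rain→φ7] = [F, F]
r3 m[rain→φ10] = [T, F]
r3 m[wet→φ6] = [F, T]
r3 m[wet→φ10] = [T, T]
r3 m[cld→φ4] = [F, T]
r3 m[cld→φ8] = [F, T]
r3 m[cld→φ9] = [T, T]
no fixed point within 3 rounds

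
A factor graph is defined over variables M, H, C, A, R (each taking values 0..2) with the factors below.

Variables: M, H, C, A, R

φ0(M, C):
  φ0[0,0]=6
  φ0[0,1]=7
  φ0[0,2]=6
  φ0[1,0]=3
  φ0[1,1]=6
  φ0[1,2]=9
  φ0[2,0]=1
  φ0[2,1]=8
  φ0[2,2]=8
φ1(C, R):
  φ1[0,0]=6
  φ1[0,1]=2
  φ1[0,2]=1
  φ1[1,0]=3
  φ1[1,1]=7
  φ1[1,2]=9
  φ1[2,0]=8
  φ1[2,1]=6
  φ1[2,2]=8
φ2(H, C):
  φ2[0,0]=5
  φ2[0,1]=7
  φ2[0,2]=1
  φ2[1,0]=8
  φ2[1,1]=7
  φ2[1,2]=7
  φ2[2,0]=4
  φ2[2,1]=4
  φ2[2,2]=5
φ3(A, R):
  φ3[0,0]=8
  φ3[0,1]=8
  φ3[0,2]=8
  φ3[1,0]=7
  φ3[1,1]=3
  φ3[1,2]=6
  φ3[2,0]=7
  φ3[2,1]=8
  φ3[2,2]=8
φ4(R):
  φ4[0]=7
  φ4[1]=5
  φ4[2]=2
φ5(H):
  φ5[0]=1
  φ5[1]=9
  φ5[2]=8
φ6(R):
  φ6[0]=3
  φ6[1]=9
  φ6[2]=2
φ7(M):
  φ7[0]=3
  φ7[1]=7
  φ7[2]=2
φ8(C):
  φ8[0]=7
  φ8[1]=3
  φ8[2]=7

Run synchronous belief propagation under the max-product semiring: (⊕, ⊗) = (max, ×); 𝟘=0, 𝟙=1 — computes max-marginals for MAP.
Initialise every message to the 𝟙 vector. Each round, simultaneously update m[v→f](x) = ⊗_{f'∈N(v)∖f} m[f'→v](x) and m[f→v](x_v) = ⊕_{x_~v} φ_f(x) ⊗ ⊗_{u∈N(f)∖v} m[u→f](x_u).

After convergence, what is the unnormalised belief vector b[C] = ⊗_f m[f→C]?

b[C] = [10668672, 20003760, 60011280]

init: all messages = 𝟙 over 3 values
r1 m[φ0→M] = [7, 9, 8]
r1 m[φ0→C] = [6, 8, 9]
r1 m[φ1→C] = [6, 9, 8]
r1 m[φ1→R] = [8, 7, 9]
r1 m[φ2→H] = [7, 8, 5]
r1 m[φ2→C] = [8, 7, 7]
r1 m[φ3→A] = [8, 7, 8]
r1 m[φ3→R] = [8, 8, 8]
r1 m[φ4→R] = [7, 5, 2]
r1 m[φ5→H] = [1, 9, 8]
r1 m[φ6→R] = [3, 9, 2]
r1 m[φ7→M] = [3, 7, 2]
r1 m[φ8→C] = [7, 3, 7]
r1 m[M→φ0] = [1, 1, 1]
r1 m[M→φ7] = [1, 1, 1]
r1 m[H→φ2] = [1, 1, 1]
r1 m[H→φ5] = [1, 1, 1]
r1 m[C→φ0] = [1, 1, 1]
r1 m[C→φ1] = [1, 1, 1]
r1 m[C→φ2] = [1, 1, 1]
r1 m[C→φ8] = [1, 1, 1]
r1 m[A→φ3] = [1, 1, 1]
r1 m[R→φ1] = [1, 1, 1]
r1 m[R→φ3] = [1, 1, 1]
r1 m[R→φ4] = [1, 1, 1]
r1 m[R→φ6] = [1, 1, 1]
r2 m[φ0→M] = [7, 9, 8]
r2 m[φ0→C] = [6, 8, 9]
r2 m[φ1→C] = [6, 9, 8]
r2 m[φ1→R] = [8, 7, 9]
r2 m[φ2→H] = [7, 8, 5]
r2 m[φ2→C] = [8, 7, 7]
r2 m[φ3→A] = [8, 7, 8]
r2 m[φ3→R] = [8, 8, 8]
r2 m[φ4→R] = [7, 5, 2]
r2 m[φ5→H] = [1, 9, 8]
r2 m[φ6→R] = [3, 9, 2]
r2 m[φ7→M] = [3, 7, 2]
r2 m[φ8→C] = [7, 3, 7]
r2 m[M→φ0] = [3, 7, 2]
r2 m[M→φ7] = [7, 9, 8]
r2 m[H→φ2] = [1, 9, 8]
r2 m[H→φ5] = [7, 8, 5]
r2 m[C→φ0] = [336, 189, 392]
r2 m[C→φ1] = [336, 168, 441]
r2 m[C→φ2] = [252, 216, 504]
r2 m[C→φ8] = [288, 504, 504]
r2 m[A→φ3] = [1, 1, 1]
r2 m[R→φ1] = [168, 360, 32]
r2 m[R→φ3] = [168, 315, 36]
r2 m[R→φ4] = [192, 504, 144]
r2 m[R→φ6] = [448, 280, 144]
r3 m[φ0→M] = [2352, 3528, 3136]
r3 m[φ0→C] = [21, 42, 63]
r3 m[φ1→C] = [1008, 2520, 2160]
r3 m[φ1→R] = [3528, 2646, 3528]
r3 m[φ2→H] = [1512, 3528, 2520]
r3 m[φ2→C] = [72, 63, 63]
r3 m[φ3→A] = [2520, 1176, 2520]
r3 m[φ3→R] = [8, 8, 8]
r3 m[φ4→R] = [7, 5, 2]
r3 m[φ5→H] = [1, 9, 8]
r3 m[φ6→R] = [3, 9, 2]
r3 m[φ7→M] = [3, 7, 2]
r3 m[φ8→C] = [7, 3, 7]
r3 m[M→φ0] = [3, 7, 2]
r3 m[M→φ7] = [7, 9, 8]
r3 m[H→φ2] = [1, 9, 8]
r3 m[H→φ5] = [7, 8, 5]
r3 m[C→φ0] = [336, 189, 392]
r3 m[C→φ1] = [336, 168, 441]
r3 m[C→φ2] = [252, 216, 504]
r3 m[C→φ8] = [288, 504, 504]
r3 m[A→φ3] = [1, 1, 1]
r3 m[R→φ1] = [168, 360, 32]
r3 m[R→φ3] = [168, 315, 36]
r3 m[R→φ4] = [192, 504, 144]
r3 m[R→φ6] = [448, 280, 144]
r4 m[φ0→M] = [2352, 3528, 3136]
r4 m[φ0→C] = [21, 42, 63]
r4 m[φ1→C] = [1008, 2520, 2160]
r4 m[φ1→R] = [3528, 2646, 3528]
r4 m[φ2→H] = [1512, 3528, 2520]
r4 m[φ2→C] = [72, 63, 63]
r4 m[φ3→A] = [2520, 1176, 2520]
r4 m[φ3→R] = [8, 8, 8]
r4 m[φ4→R] = [7, 5, 2]
r4 m[φ5→H] = [1, 9, 8]
r4 m[φ6→R] = [3, 9, 2]
r4 m[φ7→M] = [3, 7, 2]
r4 m[φ8→C] = [7, 3, 7]
r4 m[M→φ0] = [3, 7, 2]
r4 m[M→φ7] = [2352, 3528, 3136]
r4 m[H→φ2] = [1, 9, 8]
r4 m[H→φ5] = [1512, 3528, 2520]
r4 m[C→φ0] = [508032, 476280, 952560]
r4 m[C→φ1] = [10584, 7938, 27783]
r4 m[C→φ2] = [148176, 317520, 952560]
r4 m[C→φ8] = [1524096, 6667920, 8573040]
r4 m[A→φ3] = [1, 1, 1]
r4 m[R→φ1] = [168, 360, 32]
r4 m[R→φ3] = [74088, 119070, 14112]
r4 m[R→φ4] = [84672, 190512, 56448]
r4 m[R→φ6] = [197568, 105840, 56448]
r5 m[φ0→M] = [5715360, 8573040, 7620480]
r5 m[φ0→C] = [21, 42, 63]
r5 m[φ1→C] = [1008, 2520, 2160]
r5 m[φ1→R] = [222264, 166698, 222264]
r5 m[φ2→H] = [2222640, 6667920, 4762800]
r5 m[φ2→C] = [72, 63, 63]
r5 m[φ3→A] = [952560, 518616, 952560]
r5 m[φ3→R] = [8, 8, 8]
r5 m[φ4→R] = [7, 5, 2]
r5 m[φ5→H] = [1, 9, 8]
r5 m[φ6→R] = [3, 9, 2]
r5 m[φ7→M] = [3, 7, 2]
r5 m[φ8→C] = [7, 3, 7]
r5 m[M→φ0] = [3, 7, 2]
r5 m[M→φ7] = [2352, 3528, 3136]
r5 m[H→φ2] = [1, 9, 8]
r5 m[H→φ5] = [1512, 3528, 2520]
r5 m[C→φ0] = [508032, 476280, 952560]
r5 m[C→φ1] = [10584, 7938, 27783]
r5 m[C→φ2] = [148176, 317520, 952560]
r5 m[C→φ8] = [1524096, 6667920, 8573040]
r5 m[A→φ3] = [1, 1, 1]
r5 m[R→φ1] = [168, 360, 32]
r5 m[R→φ3] = [74088, 119070, 14112]
r5 m[R→φ4] = [84672, 190512, 56448]
r5 m[R→φ6] = [197568, 105840, 56448]
r6 m[φ0→M] = [5715360, 8573040, 7620480]
r6 m[φ0→C] = [21, 42, 63]
r6 m[φ1→C] = [1008, 2520, 2160]
r6 m[φ1→R] = [222264, 166698, 222264]
r6 m[φ2→H] = [2222640, 6667920, 4762800]
r6 m[φ2→C] = [72, 63, 63]
r6 m[φ3→A] = [952560, 518616, 952560]
r6 m[φ3→R] = [8, 8, 8]
r6 m[φ4→R] = [7, 5, 2]
r6 m[φ5→H] = [1, 9, 8]
r6 m[φ6→R] = [3, 9, 2]
r6 m[φ7→M] = [3, 7, 2]
r6 m[φ8→C] = [7, 3, 7]
r6 m[M→φ0] = [3, 7, 2]
r6 m[M→φ7] = [5715360, 8573040, 7620480]
r6 m[H→φ2] = [1, 9, 8]
r6 m[H→φ5] = [2222640, 6667920, 4762800]
r6 m[C→φ0] = [508032, 476280, 952560]
r6 m[C→φ1] = [10584, 7938, 27783]
r6 m[C→φ2] = [148176, 317520, 952560]
r6 m[C→φ8] = [1524096, 6667920, 8573040]
r6 m[A→φ3] = [1, 1, 1]
r6 m[R→φ1] = [168, 360, 32]
r6 m[R→φ3] = [4667544, 7501410, 889056]
r6 m[R→φ4] = [5334336, 12002256, 3556224]
r6 m[R→φ6] = [12446784, 6667920, 3556224]
r7 m[φ0→M] = [5715360, 8573040, 7620480]
r7 m[φ0→C] = [21, 42, 63]
r7 m[φ1→C] = [1008, 2520, 2160]
r7 m[φ1→R] = [222264, 166698, 222264]
r7 m[φ2→H] = [2222640, 6667920, 4762800]
r7 m[φ2→C] = [72, 63, 63]
r7 m[φ3→A] = [60011280, 32672808, 60011280]
r7 m[φ3→R] = [8, 8, 8]
r7 m[φ4→R] = [7, 5, 2]
r7 m[φ5→H] = [1, 9, 8]
r7 m[φ6→R] = [3, 9, 2]
r7 m[φ7→M] = [3, 7, 2]
r7 m[φ8→C] = [7, 3, 7]
r7 m[M→φ0] = [3, 7, 2]
r7 m[M→φ7] = [5715360, 8573040, 7620480]
r7 m[H→φ2] = [1, 9, 8]
r7 m[H→φ5] = [2222640, 6667920, 4762800]
r7 m[C→φ0] = [508032, 476280, 952560]
r7 m[C→φ1] = [10584, 7938, 27783]
r7 m[C→φ2] = [148176, 317520, 952560]
r7 m[C→φ8] = [1524096, 6667920, 8573040]
r7 m[A→φ3] = [1, 1, 1]
r7 m[R→φ1] = [168, 360, 32]
r7 m[R→φ3] = [4667544, 7501410, 889056]
r7 m[R→φ4] = [5334336, 12002256, 3556224]
r7 m[R→φ6] = [12446784, 6667920, 3556224]
r8 m[φ0→M] = [5715360, 8573040, 7620480]
r8 m[φ0→C] = [21, 42, 63]
r8 m[φ1→C] = [1008, 2520, 2160]
r8 m[φ1→R] = [222264, 166698, 222264]
r8 m[φ2→H] = [2222640, 6667920, 4762800]
r8 m[φ2→C] = [72, 63, 63]
r8 m[φ3→A] = [60011280, 32672808, 60011280]
r8 m[φ3→R] = [8, 8, 8]
r8 m[φ4→R] = [7, 5, 2]
r8 m[φ5→H] = [1, 9, 8]
r8 m[φ6→R] = [3, 9, 2]
r8 m[φ7→M] = [3, 7, 2]
r8 m[φ8→C] = [7, 3, 7]
r8 m[M→φ0] = [3, 7, 2]
r8 m[M→φ7] = [5715360, 8573040, 7620480]
r8 m[H→φ2] = [1, 9, 8]
r8 m[H→φ5] = [2222640, 6667920, 4762800]
r8 m[C→φ0] = [508032, 476280, 952560]
r8 m[C→φ1] = [10584, 7938, 27783]
r8 m[C→φ2] = [148176, 317520, 952560]
r8 m[C→φ8] = [1524096, 6667920, 8573040]
r8 m[A→φ3] = [1, 1, 1]
r8 m[R→φ1] = [168, 360, 32]
r8 m[R→φ3] = [4667544, 7501410, 889056]
r8 m[R→φ4] = [5334336, 12002256, 3556224]
r8 m[R→φ6] = [12446784, 6667920, 3556224]
fixed point reached at round 8
b[C] = ⊗ incoming = [10668672, 20003760, 60011280]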